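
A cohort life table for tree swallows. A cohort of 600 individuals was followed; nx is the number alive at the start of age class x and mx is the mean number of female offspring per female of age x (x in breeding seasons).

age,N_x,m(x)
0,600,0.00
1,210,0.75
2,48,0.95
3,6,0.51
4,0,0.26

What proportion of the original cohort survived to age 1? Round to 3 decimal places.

0.350

l_1 = n_1/n_0 = 210/600 = 0.35 → 0.350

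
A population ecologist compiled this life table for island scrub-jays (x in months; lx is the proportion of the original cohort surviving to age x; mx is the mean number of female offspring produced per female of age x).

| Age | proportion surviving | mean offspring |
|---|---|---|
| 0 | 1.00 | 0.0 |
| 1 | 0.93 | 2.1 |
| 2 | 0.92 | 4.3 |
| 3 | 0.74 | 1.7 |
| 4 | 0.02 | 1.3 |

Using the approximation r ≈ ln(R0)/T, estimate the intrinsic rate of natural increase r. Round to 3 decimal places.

R0 = Σ lx·mx = 0 + 1.953 + 3.956 + 1.258 + 0.026 = 7.193
Σ x·lx·mx = 13.743; T = 13.743/7.193 = 1.91061…
r ≈ ln(R0)/T = ln(7.193)/1.91061… = 1.03271… → 1.033

1.033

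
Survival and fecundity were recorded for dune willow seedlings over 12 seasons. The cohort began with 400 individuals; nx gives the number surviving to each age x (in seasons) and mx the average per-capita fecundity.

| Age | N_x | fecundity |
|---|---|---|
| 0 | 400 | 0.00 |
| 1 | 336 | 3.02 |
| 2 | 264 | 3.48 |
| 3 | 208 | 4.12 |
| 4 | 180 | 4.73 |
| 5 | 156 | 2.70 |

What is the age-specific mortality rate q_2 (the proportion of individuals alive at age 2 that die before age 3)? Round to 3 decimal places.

lx = nx/n0 = nx/400: 1, 0.84, 0.66, 0.52, 0.45, 0.39
q_2 = (l_2 − l_3) / l_2 = (0.66 − 0.52) / 0.66
     = 0.14 / 0.66 = 0.212121… → 0.212

0.212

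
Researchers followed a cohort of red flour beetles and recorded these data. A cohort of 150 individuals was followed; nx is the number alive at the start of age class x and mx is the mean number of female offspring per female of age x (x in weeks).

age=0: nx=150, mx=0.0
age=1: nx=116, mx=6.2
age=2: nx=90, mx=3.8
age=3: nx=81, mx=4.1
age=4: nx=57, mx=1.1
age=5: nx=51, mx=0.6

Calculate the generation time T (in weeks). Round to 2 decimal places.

1.89

lx = nx/n0 = nx/150: 1, 0.77333…, 0.6, 0.54, 0.38, 0.34
lx·mx: 0, 4.794667…, 2.28, 2.214, 0.418, 0.204 → R0 = 9.910667…
x·lx·mx: 0, 4.794667…, 4.56, 6.642, 1.672, 1.02 → Σ = 18.688667…
T = 18.688667… / 9.910667… = 1.885712… → 1.89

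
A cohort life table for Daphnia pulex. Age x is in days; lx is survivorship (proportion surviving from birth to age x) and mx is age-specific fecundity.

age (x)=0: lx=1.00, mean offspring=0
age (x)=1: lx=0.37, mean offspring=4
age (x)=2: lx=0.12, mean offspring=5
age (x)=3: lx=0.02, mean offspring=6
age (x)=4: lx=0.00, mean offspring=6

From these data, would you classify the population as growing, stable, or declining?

growing

R0 = Σ lx·mx = 0 + 1.48 + 0.6 + 0.12 + 0 = 2.2
R0 > 1, so the population is growing.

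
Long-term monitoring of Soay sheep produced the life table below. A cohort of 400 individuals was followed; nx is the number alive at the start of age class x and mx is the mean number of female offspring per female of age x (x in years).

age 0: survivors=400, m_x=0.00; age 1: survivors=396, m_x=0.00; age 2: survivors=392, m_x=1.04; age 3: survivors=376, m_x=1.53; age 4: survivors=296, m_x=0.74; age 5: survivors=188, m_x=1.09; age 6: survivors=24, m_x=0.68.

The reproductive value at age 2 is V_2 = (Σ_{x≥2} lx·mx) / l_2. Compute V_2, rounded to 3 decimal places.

3.631

lx = nx/n0 = nx/400: 1, 0.99, 0.98, 0.94, 0.74, 0.47, 0.06
lx·mx for x ≥ 2: 1.0192, 1.4382, 0.5476, 0.5123, 0.0408 → sum = 3.5581
V_2 = 3.5581 / l_2 = 3.5581 / 0.98 = 3.630714… → 3.631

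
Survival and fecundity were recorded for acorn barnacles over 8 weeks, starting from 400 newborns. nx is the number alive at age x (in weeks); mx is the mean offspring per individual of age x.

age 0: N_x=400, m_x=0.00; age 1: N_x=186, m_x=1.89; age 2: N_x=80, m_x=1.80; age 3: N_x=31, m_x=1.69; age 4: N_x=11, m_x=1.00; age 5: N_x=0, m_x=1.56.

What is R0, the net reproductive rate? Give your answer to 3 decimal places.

1.397

lx = nx/n0 = nx/400: 1, 0.465, 0.2, 0.0775, 0.0275, 0
lx·mx by age: 0, 0.87885, 0.36, 0.130975, 0.0275, 0
R0 = Σ lx·mx = 1.397325 → 1.397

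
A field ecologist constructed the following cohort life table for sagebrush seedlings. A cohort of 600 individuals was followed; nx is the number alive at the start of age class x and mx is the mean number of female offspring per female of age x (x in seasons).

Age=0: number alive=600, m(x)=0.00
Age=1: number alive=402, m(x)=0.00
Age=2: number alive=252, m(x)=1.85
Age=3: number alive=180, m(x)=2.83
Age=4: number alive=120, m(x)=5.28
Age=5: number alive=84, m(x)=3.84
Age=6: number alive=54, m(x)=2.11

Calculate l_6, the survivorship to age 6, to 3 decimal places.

l_6 = n_6/n_0 = 54/600 = 0.09 → 0.090

0.090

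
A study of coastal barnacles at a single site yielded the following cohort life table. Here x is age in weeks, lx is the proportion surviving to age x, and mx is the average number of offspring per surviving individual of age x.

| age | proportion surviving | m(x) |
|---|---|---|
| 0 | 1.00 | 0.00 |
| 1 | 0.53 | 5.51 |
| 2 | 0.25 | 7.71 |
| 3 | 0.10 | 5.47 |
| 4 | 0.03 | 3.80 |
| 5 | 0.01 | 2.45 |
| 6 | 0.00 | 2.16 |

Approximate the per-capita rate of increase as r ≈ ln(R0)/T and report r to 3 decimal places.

R0 = Σ lx·mx = 0 + 2.9203 + 1.9275 + 0.547 + 0.114 + 0.0245 + 0 = 5.5333
Σ x·lx·mx = 8.9948; T = 8.9948/5.5333 = 1.62558…
r ≈ ln(R0)/T = ln(5.5333)/1.62558… = 1.05242… → 1.052

1.052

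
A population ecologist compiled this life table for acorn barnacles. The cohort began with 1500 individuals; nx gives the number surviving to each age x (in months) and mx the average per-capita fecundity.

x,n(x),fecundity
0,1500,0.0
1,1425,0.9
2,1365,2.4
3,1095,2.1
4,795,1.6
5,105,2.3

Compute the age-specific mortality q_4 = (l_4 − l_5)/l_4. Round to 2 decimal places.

lx = nx/n0 = nx/1500: 1, 0.95, 0.91, 0.73, 0.53, 0.07
q_4 = (l_4 − l_5) / l_4 = (0.53 − 0.07) / 0.53
     = 0.46 / 0.53 = 0.867925… → 0.87

0.87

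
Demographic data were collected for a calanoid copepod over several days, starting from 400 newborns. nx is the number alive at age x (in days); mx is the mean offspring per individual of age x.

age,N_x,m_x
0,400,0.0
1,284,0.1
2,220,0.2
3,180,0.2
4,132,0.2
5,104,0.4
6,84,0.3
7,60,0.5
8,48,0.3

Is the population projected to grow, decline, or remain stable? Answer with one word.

declining

lx = nx/n0 = nx/400: 1, 0.71, 0.55, 0.45, 0.33, 0.26, 0.21, 0.15, 0.12
R0 = Σ lx·mx = 0 + 0.071 + 0.11 + 0.09 + 0.066 + 0.104 + 0.063 + 0.075 + 0.036 = 0.615
R0 < 1, so the population is declining.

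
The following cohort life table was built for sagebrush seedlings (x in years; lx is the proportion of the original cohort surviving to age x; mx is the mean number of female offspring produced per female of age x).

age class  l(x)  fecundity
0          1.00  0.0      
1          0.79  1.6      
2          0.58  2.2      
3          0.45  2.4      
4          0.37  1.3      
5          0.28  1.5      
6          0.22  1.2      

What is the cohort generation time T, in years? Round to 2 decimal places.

lx·mx: 0, 1.264, 1.276, 1.08, 0.481, 0.42, 0.264 → R0 = 4.785
x·lx·mx: 0, 1.264, 2.552, 3.24, 1.924, 2.1, 1.584 → Σ = 12.664
T = 12.664 / 4.785 = 2.646604… → 2.65

2.65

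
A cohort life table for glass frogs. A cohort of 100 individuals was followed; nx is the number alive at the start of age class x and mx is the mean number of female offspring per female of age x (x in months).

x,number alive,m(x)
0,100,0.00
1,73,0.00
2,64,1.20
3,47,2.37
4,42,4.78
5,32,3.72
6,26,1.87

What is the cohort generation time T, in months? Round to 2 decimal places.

3.91

lx = nx/n0 = nx/100: 1, 0.73, 0.64, 0.47, 0.42, 0.32, 0.26
lx·mx: 0, 0, 0.768, 1.1139, 2.0076, 1.1904, 0.4862 → R0 = 5.5661
x·lx·mx: 0, 0, 1.536, 3.3417, 8.0304, 5.952, 2.9172 → Σ = 21.7773
T = 21.7773 / 5.5661 = 3.912488… → 3.91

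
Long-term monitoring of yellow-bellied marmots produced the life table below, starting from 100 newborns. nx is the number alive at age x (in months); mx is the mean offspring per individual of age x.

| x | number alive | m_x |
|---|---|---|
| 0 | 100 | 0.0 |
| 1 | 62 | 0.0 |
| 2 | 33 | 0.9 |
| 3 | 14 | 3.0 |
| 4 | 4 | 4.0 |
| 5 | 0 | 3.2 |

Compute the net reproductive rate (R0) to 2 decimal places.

lx = nx/n0 = nx/100: 1, 0.62, 0.33, 0.14, 0.04, 0
lx·mx by age: 0, 0, 0.297, 0.42, 0.16, 0
R0 = Σ lx·mx = 0.877 → 0.88

0.88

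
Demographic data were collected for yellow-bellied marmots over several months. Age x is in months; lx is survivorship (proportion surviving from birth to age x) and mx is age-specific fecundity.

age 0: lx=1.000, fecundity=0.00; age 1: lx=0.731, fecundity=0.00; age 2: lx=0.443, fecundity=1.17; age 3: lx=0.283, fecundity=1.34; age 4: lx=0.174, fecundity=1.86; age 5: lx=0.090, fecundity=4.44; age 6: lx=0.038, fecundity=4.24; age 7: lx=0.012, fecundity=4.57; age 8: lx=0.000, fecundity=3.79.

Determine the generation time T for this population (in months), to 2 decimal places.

lx·mx: 0, 0, 0.51831, 0.37922, 0.32364, 0.3996, 0.16112, 0.05484, 0 → R0 = 1.83673
x·lx·mx: 0, 0, 1.03662, 1.13766, 1.29456, 1.998, 0.96672, 0.38388, 0 → Σ = 6.81744
T = 6.81744 / 1.83673 = 3.711727… → 3.71

3.71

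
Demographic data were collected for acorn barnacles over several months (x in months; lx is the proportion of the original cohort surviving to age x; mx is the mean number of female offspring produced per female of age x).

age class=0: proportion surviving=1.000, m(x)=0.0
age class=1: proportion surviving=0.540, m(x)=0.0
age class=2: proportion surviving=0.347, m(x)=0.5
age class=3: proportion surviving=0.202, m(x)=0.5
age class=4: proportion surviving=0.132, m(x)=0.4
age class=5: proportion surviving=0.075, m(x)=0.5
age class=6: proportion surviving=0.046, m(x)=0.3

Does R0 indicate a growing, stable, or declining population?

R0 = Σ lx·mx = 0 + 0 + 0.1735 + 0.101 + 0.0528 + 0.0375 + 0.0138 = 0.3786
R0 < 1, so the population is declining.

declining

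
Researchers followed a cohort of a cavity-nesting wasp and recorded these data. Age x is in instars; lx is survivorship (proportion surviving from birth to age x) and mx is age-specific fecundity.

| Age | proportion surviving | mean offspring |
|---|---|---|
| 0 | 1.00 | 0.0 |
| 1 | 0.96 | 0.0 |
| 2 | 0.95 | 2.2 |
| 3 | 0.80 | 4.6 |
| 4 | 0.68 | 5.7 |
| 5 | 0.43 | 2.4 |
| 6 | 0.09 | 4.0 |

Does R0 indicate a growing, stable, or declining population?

growing

R0 = Σ lx·mx = 0 + 0 + 2.09 + 3.68 + 3.876 + 1.032 + 0.36 = 11.038
R0 > 1, so the population is growing.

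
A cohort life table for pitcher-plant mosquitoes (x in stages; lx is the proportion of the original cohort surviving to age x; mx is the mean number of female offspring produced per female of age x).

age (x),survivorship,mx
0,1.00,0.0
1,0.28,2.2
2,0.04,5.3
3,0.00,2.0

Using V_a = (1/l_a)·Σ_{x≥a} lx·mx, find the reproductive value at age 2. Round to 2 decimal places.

5.30

lx·mx for x ≥ 2: 0.212, 0 → sum = 0.212
V_2 = 0.212 / l_2 = 0.212 / 0.04 = 5.3 → 5.30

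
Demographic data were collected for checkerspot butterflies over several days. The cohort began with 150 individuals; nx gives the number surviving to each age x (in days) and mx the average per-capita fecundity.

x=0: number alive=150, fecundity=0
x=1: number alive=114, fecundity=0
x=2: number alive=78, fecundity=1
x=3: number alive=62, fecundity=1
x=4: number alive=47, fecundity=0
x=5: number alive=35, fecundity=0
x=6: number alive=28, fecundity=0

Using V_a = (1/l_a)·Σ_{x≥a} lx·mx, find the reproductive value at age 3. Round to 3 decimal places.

lx = nx/n0 = nx/150: 1, 0.76, 0.52, 0.41333…, 0.31333…, 0.23333…, 0.18667…
lx·mx for x ≥ 3: 0.413333…, 0, 0, 0 → sum = 0.413333…
V_3 = 0.413333… / l_3 = 0.413333… / 0.413333… = 1 → 1.000

1.000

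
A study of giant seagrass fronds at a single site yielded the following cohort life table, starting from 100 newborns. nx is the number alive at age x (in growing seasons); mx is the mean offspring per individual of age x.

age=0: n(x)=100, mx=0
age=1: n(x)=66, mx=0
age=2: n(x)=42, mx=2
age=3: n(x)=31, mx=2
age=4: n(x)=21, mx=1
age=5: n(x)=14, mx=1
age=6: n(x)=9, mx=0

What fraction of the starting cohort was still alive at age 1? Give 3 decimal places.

0.660

l_1 = n_1/n_0 = 66/100 = 0.66 → 0.660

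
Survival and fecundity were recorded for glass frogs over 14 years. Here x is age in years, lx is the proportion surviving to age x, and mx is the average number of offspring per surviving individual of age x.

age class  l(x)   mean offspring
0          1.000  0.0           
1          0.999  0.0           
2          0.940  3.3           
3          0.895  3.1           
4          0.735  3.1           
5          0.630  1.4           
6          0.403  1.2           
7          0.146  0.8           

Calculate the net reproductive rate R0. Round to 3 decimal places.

9.637

lx·mx by age: 0, 0, 3.102, 2.7745, 2.2785, 0.882, 0.4836, 0.1168
R0 = Σ lx·mx = 9.6374 → 9.637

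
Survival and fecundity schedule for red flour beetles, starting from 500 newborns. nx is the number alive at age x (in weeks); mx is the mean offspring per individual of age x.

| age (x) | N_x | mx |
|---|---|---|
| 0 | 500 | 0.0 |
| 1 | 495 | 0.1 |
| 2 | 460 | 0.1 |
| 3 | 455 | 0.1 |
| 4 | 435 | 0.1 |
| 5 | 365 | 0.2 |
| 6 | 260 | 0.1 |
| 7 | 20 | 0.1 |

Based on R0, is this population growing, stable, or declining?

declining

lx = nx/n0 = nx/500: 1, 0.99, 0.92, 0.91, 0.87, 0.73, 0.52, 0.04
R0 = Σ lx·mx = 0 + 0.099 + 0.092 + 0.091 + 0.087 + 0.146 + 0.052 + 0.004 = 0.571
R0 < 1, so the population is declining.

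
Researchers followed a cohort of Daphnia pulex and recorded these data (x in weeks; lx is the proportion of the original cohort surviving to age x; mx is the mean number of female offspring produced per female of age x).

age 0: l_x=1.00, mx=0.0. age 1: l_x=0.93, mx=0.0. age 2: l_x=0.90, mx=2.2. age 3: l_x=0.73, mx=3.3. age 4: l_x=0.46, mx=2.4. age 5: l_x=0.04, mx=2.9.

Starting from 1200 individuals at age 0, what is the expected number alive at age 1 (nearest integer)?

Expected survivors = N0 · l_1 = 1200 × 0.93 = 1116 → 1116

1116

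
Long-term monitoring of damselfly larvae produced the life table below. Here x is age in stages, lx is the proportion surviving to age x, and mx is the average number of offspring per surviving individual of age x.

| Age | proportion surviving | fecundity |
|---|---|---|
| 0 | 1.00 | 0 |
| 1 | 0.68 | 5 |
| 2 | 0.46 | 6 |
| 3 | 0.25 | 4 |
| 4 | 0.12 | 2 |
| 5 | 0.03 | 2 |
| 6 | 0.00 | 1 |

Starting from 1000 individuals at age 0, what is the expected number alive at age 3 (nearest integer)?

Expected survivors = N0 · l_3 = 1000 × 0.25 = 250 → 250

250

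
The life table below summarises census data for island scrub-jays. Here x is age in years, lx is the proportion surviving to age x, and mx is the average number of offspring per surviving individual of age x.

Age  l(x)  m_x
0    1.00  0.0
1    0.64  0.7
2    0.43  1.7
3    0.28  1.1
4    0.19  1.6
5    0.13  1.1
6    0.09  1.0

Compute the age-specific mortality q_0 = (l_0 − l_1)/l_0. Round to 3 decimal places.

q_0 = (l_0 − l_1) / l_0 = (1 − 0.64) / 1
     = 0.36 / 1 = 0.36 → 0.360

0.360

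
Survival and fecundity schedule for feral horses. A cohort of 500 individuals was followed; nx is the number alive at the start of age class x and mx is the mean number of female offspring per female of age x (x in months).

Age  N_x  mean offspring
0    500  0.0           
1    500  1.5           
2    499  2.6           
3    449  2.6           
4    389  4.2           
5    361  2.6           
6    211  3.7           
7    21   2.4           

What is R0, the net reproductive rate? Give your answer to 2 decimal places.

lx = nx/n0 = nx/500: 1, 1, 0.998, 0.898, 0.778, 0.722, 0.422, 0.042
lx·mx by age: 0, 1.5, 2.5948, 2.3348, 3.2676, 1.8772, 1.5614, 0.1008
R0 = Σ lx·mx = 13.2366 → 13.24

13.24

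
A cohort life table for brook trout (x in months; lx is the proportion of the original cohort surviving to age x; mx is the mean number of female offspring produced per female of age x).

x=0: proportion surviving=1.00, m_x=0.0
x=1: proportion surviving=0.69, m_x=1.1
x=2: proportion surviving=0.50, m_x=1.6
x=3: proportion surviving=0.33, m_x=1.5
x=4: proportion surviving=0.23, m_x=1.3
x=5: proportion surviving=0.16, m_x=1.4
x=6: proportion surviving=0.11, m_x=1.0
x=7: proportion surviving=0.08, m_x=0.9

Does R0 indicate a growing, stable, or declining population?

growing

R0 = Σ lx·mx = 0 + 0.759 + 0.8 + 0.495 + 0.299 + 0.224 + 0.11 + 0.072 = 2.759
R0 > 1, so the population is growing.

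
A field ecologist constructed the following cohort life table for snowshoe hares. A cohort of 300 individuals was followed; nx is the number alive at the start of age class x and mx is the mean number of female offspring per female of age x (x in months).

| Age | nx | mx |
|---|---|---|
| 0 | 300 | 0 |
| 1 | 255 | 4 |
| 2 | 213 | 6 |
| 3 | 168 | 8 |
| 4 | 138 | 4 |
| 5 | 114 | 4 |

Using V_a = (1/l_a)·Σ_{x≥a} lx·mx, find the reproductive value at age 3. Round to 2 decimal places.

14.00

lx = nx/n0 = nx/300: 1, 0.85, 0.71, 0.56, 0.46, 0.38
lx·mx for x ≥ 3: 4.48, 1.84, 1.52 → sum = 7.84
V_3 = 7.84 / l_3 = 7.84 / 0.56 = 14 → 14.00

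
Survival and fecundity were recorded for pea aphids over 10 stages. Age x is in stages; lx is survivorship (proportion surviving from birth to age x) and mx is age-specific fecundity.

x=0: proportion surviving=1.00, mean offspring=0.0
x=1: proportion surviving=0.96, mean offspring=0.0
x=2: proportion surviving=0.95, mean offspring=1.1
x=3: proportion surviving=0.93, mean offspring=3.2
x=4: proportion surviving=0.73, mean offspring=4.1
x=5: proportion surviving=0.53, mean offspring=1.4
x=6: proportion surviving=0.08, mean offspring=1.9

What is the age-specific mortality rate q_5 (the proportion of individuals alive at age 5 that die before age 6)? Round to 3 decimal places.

0.849

q_5 = (l_5 − l_6) / l_5 = (0.53 − 0.08) / 0.53
     = 0.45 / 0.53 = 0.849057… → 0.849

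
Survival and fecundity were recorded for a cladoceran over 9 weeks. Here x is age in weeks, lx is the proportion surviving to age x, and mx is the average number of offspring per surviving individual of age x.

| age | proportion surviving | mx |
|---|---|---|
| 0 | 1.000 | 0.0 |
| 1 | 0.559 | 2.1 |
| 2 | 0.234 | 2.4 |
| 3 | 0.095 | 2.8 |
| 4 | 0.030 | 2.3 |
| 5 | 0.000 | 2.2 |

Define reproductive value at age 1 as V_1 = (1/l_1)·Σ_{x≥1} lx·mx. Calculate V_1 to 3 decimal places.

3.704

lx·mx for x ≥ 1: 1.1739, 0.5616, 0.266, 0.069, 0 → sum = 2.0705
V_1 = 2.0705 / l_1 = 2.0705 / 0.559 = 3.703936… → 3.704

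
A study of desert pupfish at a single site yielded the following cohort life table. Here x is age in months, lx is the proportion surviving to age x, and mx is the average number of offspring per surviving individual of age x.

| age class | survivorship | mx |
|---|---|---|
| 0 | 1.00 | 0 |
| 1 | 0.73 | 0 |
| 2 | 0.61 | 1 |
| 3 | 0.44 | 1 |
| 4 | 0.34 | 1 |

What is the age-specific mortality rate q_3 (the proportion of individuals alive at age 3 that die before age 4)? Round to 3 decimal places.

0.227

q_3 = (l_3 − l_4) / l_3 = (0.44 − 0.34) / 0.44
     = 0.1 / 0.44 = 0.227273… → 0.227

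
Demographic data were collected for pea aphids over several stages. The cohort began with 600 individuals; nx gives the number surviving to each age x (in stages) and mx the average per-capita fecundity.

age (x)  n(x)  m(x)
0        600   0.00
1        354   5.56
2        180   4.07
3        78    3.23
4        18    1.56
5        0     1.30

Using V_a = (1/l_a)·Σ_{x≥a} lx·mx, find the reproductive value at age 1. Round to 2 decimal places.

8.42

lx = nx/n0 = nx/600: 1, 0.59, 0.3, 0.13, 0.03, 0
lx·mx for x ≥ 1: 3.2804, 1.221, 0.4199, 0.0468, 0 → sum = 4.9681
V_1 = 4.9681 / l_1 = 4.9681 / 0.59 = 8.420508… → 8.42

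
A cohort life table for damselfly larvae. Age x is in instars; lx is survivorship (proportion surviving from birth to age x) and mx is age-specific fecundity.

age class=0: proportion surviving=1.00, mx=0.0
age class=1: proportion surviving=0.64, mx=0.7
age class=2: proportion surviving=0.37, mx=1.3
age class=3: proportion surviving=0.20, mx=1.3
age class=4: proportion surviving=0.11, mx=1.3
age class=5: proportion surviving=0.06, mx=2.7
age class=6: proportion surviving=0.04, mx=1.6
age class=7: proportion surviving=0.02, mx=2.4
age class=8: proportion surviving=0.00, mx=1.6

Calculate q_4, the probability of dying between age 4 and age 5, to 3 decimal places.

q_4 = (l_4 − l_5) / l_4 = (0.11 − 0.06) / 0.11
     = 0.05 / 0.11 = 0.454545… → 0.455

0.455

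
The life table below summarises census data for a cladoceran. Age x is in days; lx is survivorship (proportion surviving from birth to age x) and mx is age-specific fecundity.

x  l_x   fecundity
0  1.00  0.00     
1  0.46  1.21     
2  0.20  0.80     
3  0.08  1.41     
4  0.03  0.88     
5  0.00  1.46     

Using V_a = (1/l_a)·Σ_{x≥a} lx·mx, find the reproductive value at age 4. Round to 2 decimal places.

lx·mx for x ≥ 4: 0.0264, 0 → sum = 0.0264
V_4 = 0.0264 / l_4 = 0.0264 / 0.03 = 0.88 → 0.88

0.88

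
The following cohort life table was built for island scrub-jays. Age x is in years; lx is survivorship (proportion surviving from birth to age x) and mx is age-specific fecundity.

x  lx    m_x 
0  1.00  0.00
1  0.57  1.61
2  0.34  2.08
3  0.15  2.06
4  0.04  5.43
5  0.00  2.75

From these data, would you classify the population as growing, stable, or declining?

growing

R0 = Σ lx·mx = 0 + 0.9177 + 0.7072 + 0.309 + 0.2172 + 0 = 2.1511
R0 > 1, so the population is growing.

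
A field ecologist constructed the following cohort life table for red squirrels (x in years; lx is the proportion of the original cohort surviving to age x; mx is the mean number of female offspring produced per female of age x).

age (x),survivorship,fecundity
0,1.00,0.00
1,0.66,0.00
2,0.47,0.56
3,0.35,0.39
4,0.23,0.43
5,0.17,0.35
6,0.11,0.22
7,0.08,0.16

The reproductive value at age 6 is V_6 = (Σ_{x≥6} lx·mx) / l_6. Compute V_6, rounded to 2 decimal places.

lx·mx for x ≥ 6: 0.0242, 0.0128 → sum = 0.037
V_6 = 0.037 / l_6 = 0.037 / 0.11 = 0.336364… → 0.34

0.34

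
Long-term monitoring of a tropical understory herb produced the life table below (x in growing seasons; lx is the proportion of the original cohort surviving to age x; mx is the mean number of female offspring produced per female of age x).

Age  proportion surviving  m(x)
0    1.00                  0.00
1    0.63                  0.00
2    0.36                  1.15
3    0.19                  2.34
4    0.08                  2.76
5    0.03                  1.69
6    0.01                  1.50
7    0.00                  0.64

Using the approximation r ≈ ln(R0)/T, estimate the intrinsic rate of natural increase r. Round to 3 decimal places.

R0 = Σ lx·mx = 0 + 0 + 0.414 + 0.4446 + 0.2208 + 0.0507 + 0.015 + 0 = 1.1451
Σ x·lx·mx = 3.3885; T = 3.3885/1.1451 = 2.95913…
r ≈ ln(R0)/T = ln(1.1451)/2.95913… = 0.04579… → 0.046

0.046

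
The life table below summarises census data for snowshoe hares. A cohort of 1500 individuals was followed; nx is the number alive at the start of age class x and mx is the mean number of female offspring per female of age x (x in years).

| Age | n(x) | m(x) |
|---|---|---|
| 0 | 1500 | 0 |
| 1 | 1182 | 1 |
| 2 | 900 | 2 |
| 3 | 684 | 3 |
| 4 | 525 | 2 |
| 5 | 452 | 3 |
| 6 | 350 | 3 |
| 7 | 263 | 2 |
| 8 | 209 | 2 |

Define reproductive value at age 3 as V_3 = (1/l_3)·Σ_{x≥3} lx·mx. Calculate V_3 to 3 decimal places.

lx = nx/n0 = nx/1500: 1, 0.788, 0.6, 0.456, 0.35, 0.30133…, 0.23333…, 0.17533…, 0.13933…
lx·mx for x ≥ 3: 1.368, 0.7, 0.904…, 0.7…, 0.350667…, 0.278667… → sum = 4.301333…
V_3 = 4.301333… / l_3 = 4.301333… / 0.456 = 9.432749… → 9.433

9.433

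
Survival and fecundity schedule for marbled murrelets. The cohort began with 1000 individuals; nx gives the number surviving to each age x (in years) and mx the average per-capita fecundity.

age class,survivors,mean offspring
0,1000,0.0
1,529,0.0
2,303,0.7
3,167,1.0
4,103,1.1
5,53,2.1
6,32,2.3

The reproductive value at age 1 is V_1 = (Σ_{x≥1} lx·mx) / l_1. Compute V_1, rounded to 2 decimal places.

lx = nx/n0 = nx/1000: 1, 0.529, 0.303, 0.167, 0.103, 0.053, 0.032
lx·mx for x ≥ 1: 0, 0.2121, 0.167, 0.1133, 0.1113, 0.0736 → sum = 0.6773
V_1 = 0.6773 / l_1 = 0.6773 / 0.529 = 1.28034… → 1.28

1.28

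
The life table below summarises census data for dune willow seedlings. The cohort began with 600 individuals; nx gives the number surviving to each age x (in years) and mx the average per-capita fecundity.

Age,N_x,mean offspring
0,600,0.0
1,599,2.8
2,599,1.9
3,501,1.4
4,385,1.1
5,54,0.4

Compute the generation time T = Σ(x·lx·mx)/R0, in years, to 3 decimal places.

lx = nx/n0 = nx/600: 1, 0.99833…, 0.99833…, 0.835, 0.64167…, 0.09
lx·mx: 0, 2.795333…, 1.896833…, 1.169, 0.705833…, 0.036 → R0 = 6.603…
x·lx·mx: 0, 2.795333…, 3.793667…, 3.507, 2.823333…, 0.18 → Σ = 13.099333…
T = 13.099333… / 6.603… = 1.983846… → 1.984

1.984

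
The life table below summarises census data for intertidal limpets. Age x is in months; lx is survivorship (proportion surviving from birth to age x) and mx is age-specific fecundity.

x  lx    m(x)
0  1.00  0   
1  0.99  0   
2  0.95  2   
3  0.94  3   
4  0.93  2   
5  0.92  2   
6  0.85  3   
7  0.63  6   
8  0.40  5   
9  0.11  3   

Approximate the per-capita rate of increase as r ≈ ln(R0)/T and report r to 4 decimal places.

R0 = Σ lx·mx = 0 + 0 + 1.9 + 2.82 + 1.86 + 1.84 + 2.55 + 3.78 + 2 + 0.33 = 17.08
Σ x·lx·mx = 89.63; T = 89.63/17.08 = 5.24766…
r ≈ ln(R0)/T = ln(17.08)/5.24766… = 0.540795… → 0.5408

0.5408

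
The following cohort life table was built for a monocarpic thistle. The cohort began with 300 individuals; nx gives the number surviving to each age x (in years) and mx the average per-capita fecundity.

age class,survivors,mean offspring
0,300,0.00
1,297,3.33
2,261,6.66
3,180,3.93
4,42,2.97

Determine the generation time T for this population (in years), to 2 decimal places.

lx = nx/n0 = nx/300: 1, 0.99, 0.87, 0.6, 0.14
lx·mx: 0, 3.2967, 5.7942, 2.358, 0.4158 → R0 = 11.8647
x·lx·mx: 0, 3.2967, 11.5884, 7.074, 1.6632 → Σ = 23.6223
T = 23.6223 / 11.8647 = 1.990973… → 1.99

1.99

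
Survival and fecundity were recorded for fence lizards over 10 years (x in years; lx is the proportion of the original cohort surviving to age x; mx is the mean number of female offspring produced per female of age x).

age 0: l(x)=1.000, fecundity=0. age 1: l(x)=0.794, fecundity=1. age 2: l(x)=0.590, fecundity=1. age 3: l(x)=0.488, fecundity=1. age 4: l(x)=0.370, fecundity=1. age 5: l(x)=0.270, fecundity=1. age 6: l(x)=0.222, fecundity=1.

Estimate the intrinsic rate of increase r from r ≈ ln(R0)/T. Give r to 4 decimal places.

R0 = Σ lx·mx = 0 + 0.794 + 0.59 + 0.488 + 0.37 + 0.27 + 0.222 = 2.734
Σ x·lx·mx = 7.6; T = 7.6/2.734 = 2.77981…
r ≈ ln(R0)/T = ln(2.734)/2.77981… = 0.361811… → 0.3618

0.3618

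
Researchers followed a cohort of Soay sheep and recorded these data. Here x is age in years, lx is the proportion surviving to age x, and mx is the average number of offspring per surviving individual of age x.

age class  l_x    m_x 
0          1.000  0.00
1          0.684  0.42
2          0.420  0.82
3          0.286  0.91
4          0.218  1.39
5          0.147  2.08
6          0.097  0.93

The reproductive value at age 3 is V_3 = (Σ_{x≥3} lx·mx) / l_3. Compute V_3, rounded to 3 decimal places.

lx·mx for x ≥ 3: 0.26026, 0.30302, 0.30576, 0.09021 → sum = 0.95925
V_3 = 0.95925 / l_3 = 0.95925 / 0.286 = 3.354021… → 3.354

3.354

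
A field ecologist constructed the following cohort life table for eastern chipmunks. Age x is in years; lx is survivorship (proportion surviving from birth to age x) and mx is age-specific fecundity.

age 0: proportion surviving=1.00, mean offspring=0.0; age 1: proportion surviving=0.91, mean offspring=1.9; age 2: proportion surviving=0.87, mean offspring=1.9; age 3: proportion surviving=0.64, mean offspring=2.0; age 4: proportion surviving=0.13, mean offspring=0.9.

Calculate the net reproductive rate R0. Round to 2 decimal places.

lx·mx by age: 0, 1.729, 1.653, 1.28, 0.117
R0 = Σ lx·mx = 4.779 → 4.78

4.78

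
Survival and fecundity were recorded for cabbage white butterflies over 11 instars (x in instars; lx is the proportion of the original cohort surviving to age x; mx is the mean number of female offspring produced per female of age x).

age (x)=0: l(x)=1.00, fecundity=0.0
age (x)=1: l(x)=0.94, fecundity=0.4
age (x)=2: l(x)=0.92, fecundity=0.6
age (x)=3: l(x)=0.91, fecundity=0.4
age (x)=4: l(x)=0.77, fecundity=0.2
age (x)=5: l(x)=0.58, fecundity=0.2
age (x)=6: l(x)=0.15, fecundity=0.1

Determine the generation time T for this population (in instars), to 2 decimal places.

lx·mx: 0, 0.376, 0.552, 0.364, 0.154, 0.116, 0.015 → R0 = 1.577
x·lx·mx: 0, 0.376, 1.104, 1.092, 0.616, 0.58, 0.09 → Σ = 3.858
T = 3.858 / 1.577 = 2.446417… → 2.45

2.45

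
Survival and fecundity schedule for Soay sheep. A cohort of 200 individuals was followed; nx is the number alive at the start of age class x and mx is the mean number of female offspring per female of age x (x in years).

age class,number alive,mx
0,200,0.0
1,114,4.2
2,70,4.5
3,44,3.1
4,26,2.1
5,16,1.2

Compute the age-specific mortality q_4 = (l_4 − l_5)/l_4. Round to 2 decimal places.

0.38

lx = nx/n0 = nx/200: 1, 0.57, 0.35, 0.22, 0.13, 0.08
q_4 = (l_4 − l_5) / l_4 = (0.13 − 0.08) / 0.13
     = 0.05 / 0.13 = 0.384615… → 0.38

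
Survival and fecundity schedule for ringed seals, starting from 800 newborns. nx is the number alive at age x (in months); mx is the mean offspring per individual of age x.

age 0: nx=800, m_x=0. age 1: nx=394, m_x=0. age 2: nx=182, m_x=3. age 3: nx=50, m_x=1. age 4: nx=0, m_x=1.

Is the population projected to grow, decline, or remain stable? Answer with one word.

declining

lx = nx/n0 = nx/800: 1, 0.4925, 0.2275, 0.0625, 0
R0 = Σ lx·mx = 0 + 0 + 0.6825 + 0.0625 + 0 = 0.745
R0 < 1, so the population is declining.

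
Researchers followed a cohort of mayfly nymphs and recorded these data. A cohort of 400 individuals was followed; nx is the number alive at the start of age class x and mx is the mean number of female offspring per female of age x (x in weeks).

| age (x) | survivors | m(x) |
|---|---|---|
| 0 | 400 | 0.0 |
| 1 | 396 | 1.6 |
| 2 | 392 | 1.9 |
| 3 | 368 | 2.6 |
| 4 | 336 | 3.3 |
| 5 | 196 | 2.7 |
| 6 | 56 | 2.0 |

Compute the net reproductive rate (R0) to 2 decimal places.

lx = nx/n0 = nx/400: 1, 0.99, 0.98, 0.92, 0.84, 0.49, 0.14
lx·mx by age: 0, 1.584, 1.862, 2.392, 2.772, 1.323, 0.28
R0 = Σ lx·mx = 10.213 → 10.21

10.21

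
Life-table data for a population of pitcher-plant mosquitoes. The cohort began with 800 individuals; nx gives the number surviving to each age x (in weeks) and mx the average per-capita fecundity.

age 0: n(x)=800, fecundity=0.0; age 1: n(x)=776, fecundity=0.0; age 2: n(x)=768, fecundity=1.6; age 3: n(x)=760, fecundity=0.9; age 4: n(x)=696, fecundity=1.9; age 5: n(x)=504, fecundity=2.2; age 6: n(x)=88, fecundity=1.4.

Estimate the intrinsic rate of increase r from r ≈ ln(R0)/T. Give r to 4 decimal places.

0.4777

lx = nx/n0 = nx/800: 1, 0.97, 0.96, 0.95, 0.87, 0.63, 0.11
R0 = Σ lx·mx = 0 + 0 + 1.536 + 0.855 + 1.653 + 1.386 + 0.154 = 5.584
Σ x·lx·mx = 20.103; T = 20.103/5.584 = 3.60011…
r ≈ ln(R0)/T = ln(5.584)/3.60011… = 0.477737… → 0.4777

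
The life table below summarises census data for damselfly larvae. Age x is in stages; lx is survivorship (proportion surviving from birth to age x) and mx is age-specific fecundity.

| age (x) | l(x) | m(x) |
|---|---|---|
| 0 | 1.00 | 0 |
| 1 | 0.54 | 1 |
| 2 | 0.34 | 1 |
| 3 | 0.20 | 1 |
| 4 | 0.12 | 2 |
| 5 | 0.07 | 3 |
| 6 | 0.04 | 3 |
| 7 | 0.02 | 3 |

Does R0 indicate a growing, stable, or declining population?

growing

R0 = Σ lx·mx = 0 + 0.54 + 0.34 + 0.2 + 0.24 + 0.21 + 0.12 + 0.06 = 1.71
R0 > 1, so the population is growing.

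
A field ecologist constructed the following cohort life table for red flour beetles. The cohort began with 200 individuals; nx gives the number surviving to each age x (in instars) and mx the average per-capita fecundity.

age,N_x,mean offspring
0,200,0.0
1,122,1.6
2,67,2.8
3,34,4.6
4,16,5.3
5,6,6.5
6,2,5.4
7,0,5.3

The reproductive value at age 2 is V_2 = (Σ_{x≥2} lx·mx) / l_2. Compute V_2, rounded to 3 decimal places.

lx = nx/n0 = nx/200: 1, 0.61, 0.335, 0.17, 0.08, 0.03, 0.01, 0
lx·mx for x ≥ 2: 0.938, 0.782, 0.424, 0.195, 0.054, 0 → sum = 2.393
V_2 = 2.393 / l_2 = 2.393 / 0.335 = 7.143284… → 7.143

7.143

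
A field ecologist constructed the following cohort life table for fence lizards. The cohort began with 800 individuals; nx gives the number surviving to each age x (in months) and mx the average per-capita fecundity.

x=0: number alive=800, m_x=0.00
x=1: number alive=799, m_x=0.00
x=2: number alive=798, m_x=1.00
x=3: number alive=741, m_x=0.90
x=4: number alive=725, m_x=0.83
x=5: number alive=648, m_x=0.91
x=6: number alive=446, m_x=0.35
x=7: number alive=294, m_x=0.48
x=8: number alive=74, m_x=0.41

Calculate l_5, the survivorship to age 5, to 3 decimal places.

l_5 = n_5/n_0 = 648/800 = 0.81 → 0.810

0.810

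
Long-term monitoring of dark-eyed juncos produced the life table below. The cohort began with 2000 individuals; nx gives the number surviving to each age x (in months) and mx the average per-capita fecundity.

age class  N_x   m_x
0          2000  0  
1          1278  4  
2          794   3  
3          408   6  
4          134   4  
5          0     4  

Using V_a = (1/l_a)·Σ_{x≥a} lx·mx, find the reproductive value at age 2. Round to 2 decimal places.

6.76

lx = nx/n0 = nx/2000: 1, 0.639, 0.397, 0.204, 0.067, 0
lx·mx for x ≥ 2: 1.191, 1.224, 0.268, 0 → sum = 2.683
V_2 = 2.683 / l_2 = 2.683 / 0.397 = 6.758186… → 6.76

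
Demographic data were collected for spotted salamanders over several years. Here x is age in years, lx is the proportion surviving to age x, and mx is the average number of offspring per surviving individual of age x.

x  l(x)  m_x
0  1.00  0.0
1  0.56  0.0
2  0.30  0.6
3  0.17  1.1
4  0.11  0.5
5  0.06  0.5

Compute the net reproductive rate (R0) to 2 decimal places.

lx·mx by age: 0, 0, 0.18, 0.187, 0.055, 0.03
R0 = Σ lx·mx = 0.452 → 0.45

0.45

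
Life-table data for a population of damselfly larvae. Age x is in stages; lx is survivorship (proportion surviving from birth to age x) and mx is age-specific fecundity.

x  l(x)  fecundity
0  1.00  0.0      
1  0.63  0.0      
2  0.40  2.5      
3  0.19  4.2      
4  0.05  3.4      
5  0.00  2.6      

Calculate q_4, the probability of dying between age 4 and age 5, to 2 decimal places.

1.00

q_4 = (l_4 − l_5) / l_4 = (0.05 − 0) / 0.05
     = 0.05 / 0.05 = 1 → 1.00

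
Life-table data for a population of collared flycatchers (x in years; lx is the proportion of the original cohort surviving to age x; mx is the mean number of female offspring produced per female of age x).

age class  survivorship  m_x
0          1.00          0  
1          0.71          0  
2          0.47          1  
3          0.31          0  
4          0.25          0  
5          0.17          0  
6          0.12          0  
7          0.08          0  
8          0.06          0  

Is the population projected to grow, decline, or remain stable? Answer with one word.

R0 = Σ lx·mx = 0 + 0 + 0.47 + 0 + 0 + 0 + 0 + 0 + 0 = 0.47
R0 < 1, so the population is declining.

declining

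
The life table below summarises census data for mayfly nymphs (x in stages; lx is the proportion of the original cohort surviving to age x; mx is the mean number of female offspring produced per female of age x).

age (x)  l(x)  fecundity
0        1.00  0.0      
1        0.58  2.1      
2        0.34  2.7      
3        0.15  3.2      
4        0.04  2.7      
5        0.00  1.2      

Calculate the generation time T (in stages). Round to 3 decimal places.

1.808

lx·mx: 0, 1.218, 0.918, 0.48, 0.108, 0 → R0 = 2.724
x·lx·mx: 0, 1.218, 1.836, 1.44, 0.432, 0 → Σ = 4.926
T = 4.926 / 2.724 = 1.80837… → 1.808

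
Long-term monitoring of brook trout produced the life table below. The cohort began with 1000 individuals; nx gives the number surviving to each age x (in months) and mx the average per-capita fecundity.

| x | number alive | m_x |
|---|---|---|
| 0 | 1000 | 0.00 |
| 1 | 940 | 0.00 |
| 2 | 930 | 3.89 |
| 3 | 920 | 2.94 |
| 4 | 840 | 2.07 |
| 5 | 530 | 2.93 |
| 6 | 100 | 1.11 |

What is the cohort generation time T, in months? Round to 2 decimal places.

lx = nx/n0 = nx/1000: 1, 0.94, 0.93, 0.92, 0.84, 0.53, 0.1
lx·mx: 0, 0, 3.6177, 2.7048, 1.7388, 1.5529, 0.111 → R0 = 9.7252
x·lx·mx: 0, 0, 7.2354, 8.1144, 6.9552, 7.7645, 0.666 → Σ = 30.7355
T = 30.7355 / 9.7252 = 3.160398… → 3.16

3.16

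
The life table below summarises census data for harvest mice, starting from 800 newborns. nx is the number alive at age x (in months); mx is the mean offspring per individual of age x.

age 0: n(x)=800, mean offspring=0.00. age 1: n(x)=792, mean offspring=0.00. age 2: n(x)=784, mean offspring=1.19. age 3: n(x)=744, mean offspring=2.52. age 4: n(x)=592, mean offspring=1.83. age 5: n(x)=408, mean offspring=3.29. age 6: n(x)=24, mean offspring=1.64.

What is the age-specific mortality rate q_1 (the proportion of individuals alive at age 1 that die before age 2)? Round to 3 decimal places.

lx = nx/n0 = nx/800: 1, 0.99, 0.98, 0.93, 0.74, 0.51, 0.03
q_1 = (l_1 − l_2) / l_1 = (0.99 − 0.98) / 0.99
     = 0.01 / 0.99 = 0.010101… → 0.010

0.010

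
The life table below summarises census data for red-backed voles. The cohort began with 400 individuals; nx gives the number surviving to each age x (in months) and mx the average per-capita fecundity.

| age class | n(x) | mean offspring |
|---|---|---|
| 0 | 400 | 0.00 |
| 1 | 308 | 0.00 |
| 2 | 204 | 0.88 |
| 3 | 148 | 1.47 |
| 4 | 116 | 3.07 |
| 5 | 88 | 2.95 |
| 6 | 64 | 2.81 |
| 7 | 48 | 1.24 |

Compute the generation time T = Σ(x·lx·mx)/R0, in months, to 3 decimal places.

lx = nx/n0 = nx/400: 1, 0.77, 0.51, 0.37, 0.29, 0.22, 0.16, 0.12
lx·mx: 0, 0, 0.4488, 0.5439, 0.8903, 0.649, 0.4496, 0.1488 → R0 = 3.1304
x·lx·mx: 0, 0, 0.8976, 1.6317, 3.5612, 3.245, 2.6976, 1.0416 → Σ = 13.0747
T = 13.0747 / 3.1304 = 4.176687… → 4.177

4.177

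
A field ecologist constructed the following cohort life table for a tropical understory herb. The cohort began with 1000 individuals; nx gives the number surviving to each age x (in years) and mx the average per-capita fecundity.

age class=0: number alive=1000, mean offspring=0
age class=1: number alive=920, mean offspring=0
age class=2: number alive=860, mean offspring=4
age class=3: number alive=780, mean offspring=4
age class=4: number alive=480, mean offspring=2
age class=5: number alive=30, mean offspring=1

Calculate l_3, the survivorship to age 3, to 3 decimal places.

l_3 = n_3/n_0 = 780/1000 = 0.78 → 0.780

0.780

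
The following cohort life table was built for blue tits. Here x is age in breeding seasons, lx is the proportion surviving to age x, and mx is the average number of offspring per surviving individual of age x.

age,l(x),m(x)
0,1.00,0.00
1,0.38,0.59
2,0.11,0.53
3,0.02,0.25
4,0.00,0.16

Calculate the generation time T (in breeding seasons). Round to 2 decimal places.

1.24

lx·mx: 0, 0.2242, 0.0583, 0.005, 0 → R0 = 0.2875
x·lx·mx: 0, 0.2242, 0.1166, 0.015, 0 → Σ = 0.3558
T = 0.3558 / 0.2875 = 1.237565… → 1.24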